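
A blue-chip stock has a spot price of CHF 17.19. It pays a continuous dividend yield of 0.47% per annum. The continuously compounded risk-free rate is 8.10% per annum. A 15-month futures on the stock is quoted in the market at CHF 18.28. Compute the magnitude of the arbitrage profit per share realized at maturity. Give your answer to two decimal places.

Fair futures: F* = S·e^(carry·T), with carry = (r − q) = 0.0810 − 0.0047 = 0.0763
F* = 17.19 · e^(0.0763 × 15/12) = 17.19 · e^0.095375 = 17.19 × 1.100071 = CHF 18.9102
Market CHF 18.28 < fair CHF 18.9102: forward underpriced → reverse cash-and-carry (short spot, go long the forward).
At maturity, profit = |F_mkt − F*| = |18.28 − 18.9102| = CHF 0.63 per share

CHF 0.63 per share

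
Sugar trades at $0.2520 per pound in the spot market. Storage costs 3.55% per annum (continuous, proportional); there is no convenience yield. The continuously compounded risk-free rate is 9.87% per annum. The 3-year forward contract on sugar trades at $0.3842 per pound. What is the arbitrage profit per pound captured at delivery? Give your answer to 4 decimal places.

$0.0073 per pound

Fair forward: F* = S·e^(carry·T), with carry = (r + u) = 0.0987 + 0.0355 = 0.1342
F* = 0.2520 · e^(0.1342 × 3) = 0.2520 · e^0.402600 = 0.2520 × 1.495708 = $0.3769
Market $0.3842 > fair $0.3769: forward overpriced → cash-and-carry (buy spot, short the forward).
At maturity, profit = |F_mkt − F*| = |0.3842 − 0.3769| = $0.0073 per pound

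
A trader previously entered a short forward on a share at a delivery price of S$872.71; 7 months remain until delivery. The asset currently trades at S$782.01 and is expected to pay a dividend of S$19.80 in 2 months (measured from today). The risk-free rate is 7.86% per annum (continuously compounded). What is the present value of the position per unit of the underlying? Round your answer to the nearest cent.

PV(remaining dividends) I = 19.80·e^(−0.0786·2/12) = 19.5423
Current forward F = (S − I)·e^(rT) = (782.01 − 19.5423)·e^(0.0786·7/12) = 762.4677 × 1.046917 = 798.2404
Value (long) = (F − K)·e^(−rT) = (798.2404 − 872.71) × 0.955185 = -71.1322
Short position value = −(long value) = S$71.13

S$71.13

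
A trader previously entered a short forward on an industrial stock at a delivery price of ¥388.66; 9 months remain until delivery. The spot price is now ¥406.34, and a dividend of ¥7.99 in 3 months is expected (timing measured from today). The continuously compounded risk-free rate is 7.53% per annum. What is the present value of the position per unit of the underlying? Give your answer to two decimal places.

PV(remaining dividends) I = 7.99·e^(−0.0753·3/12) = 7.8410
Current forward F = (S − I)·e^(rT) = (406.34 − 7.8410)·e^(0.0753·9/12) = 398.4990 × 1.058100 = 421.6518
Value (long) = (F − K)·e^(−rT) = (421.6518 − 388.66) × 0.945090 = 31.1802
Short position value = −(long value) = -¥31.18

-¥31.18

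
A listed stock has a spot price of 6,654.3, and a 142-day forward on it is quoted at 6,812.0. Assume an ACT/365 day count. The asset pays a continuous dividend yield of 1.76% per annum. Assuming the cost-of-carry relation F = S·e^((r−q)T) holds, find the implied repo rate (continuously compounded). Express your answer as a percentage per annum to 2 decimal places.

From F = S·e^((r−q)T): (r − q) = ln(F/S)/T
ln(6812.0/6654.3) = ln(1.023699) = 0.023423
(r − q) = 0.023423 / (142/365) = 0.060207
r = ln(F/S)/T + q = 0.060207 + 0.0176 = 0.077807
r = 7.78%

7.78%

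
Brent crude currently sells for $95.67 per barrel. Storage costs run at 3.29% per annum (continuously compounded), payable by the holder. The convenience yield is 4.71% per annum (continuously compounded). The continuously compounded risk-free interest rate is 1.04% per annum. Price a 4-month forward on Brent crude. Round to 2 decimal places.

$95.55 per barrel

Net carry = r + u − y = 0.0104 + 0.0329 − 0.0471 = -0.0038
F = S·e^((r+u−y)T) = 95.67 · e^(-0.0038 × 4/12) = 95.67 · e^-0.001267
= 95.67 × 0.998734 = $95.55 per barrel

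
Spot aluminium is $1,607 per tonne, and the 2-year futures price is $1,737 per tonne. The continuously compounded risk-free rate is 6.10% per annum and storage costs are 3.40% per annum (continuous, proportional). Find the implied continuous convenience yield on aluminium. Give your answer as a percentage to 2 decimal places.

F = S·e^((r+u−y)T) ⇒ (r+u−y) = ln(F/S)/T
ln(1737/1607) = 0.077790; /T ⇒ 0.038895
y = r + u − ln(F/S)/T = 0.0610 + 0.0340 − 0.038895 = 0.056105
y = 5.61%

5.61%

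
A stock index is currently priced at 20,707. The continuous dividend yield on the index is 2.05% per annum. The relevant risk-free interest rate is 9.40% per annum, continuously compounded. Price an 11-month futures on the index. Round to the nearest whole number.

F = S·e^((r − q)T) = 20707 · e^((0.0940 − 0.0205) × 11/12)
= 20707 · e^0.067375 = 20707 × 1.069697
F = 22,150

22,150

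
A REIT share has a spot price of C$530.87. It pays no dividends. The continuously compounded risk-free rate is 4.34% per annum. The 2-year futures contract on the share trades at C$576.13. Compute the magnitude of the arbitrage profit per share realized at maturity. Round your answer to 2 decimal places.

Fair futures: F* = S·e^(carry·T), with carry = r = 0.0434
F* = 530.87 · e^(0.0434 × 2) = 530.87 · e^0.086800 = 530.87 × 1.090679 = C$579.0088
Market C$576.13 < fair C$579.0088: forward underpriced → reverse cash-and-carry (short spot, go long the forward).
At maturity, profit = |F_mkt − F*| = |576.13 − 579.0088| = C$2.88 per share

C$2.88 per share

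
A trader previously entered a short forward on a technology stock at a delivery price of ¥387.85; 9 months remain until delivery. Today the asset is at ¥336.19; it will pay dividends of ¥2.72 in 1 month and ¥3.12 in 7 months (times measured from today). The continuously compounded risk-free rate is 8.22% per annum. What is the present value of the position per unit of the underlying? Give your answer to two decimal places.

¥34.15

PV(remaining dividends) I = 2.72·e^(−0.0822·1/12) + 3.12·e^(−0.0822·7/12) = 5.6754
Current forward F = (S − I)·e^(rT) = (336.19 − 5.6754)·e^(0.0822·9/12) = 330.5146 × 1.063590 = 351.5320
Value (long) = (F − K)·e^(−rT) = (351.5320 − 387.85) × 0.940212 = -34.1466
Short position value = −(long value) = ¥34.15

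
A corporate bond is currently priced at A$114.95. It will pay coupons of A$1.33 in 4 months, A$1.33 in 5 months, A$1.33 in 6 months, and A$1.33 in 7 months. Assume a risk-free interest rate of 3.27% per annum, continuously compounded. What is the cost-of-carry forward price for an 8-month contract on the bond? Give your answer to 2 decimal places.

A$112.13

PV(coupons) I = 1.33·e^(−0.0327·4/12) + 1.33·e^(−0.0327·5/12) + 1.33·e^(−0.0327·6/12) + 1.33·e^(−0.0327·7/12)
I = 1.3156 + 1.3120 + 1.3084 + 1.3049 = 5.2409
F = (S − I)·e^(rT) = (114.95 − 5.2409) · e^(0.0327·8/12)
= 109.7091 · e^0.021800 = 109.7091 × 1.022039 = A$112.13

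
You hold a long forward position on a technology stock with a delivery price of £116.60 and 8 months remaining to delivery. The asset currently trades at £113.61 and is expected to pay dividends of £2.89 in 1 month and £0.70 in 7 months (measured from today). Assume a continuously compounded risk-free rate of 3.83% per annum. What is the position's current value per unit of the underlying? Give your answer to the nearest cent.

PV(remaining dividends) I = 2.89·e^(−0.0383·1/12) + 0.70·e^(−0.0383·7/12) = 3.5653
Current forward F = (S − I)·e^(rT) = (113.61 − 3.5653)·e^(0.0383·8/12) = 110.0447 × 1.025862 = 112.8907
Value (long) = (F − K)·e^(−rT) = (112.8907 − 116.60) × 0.974790 = -3.6158
Value = -£3.62

-£3.62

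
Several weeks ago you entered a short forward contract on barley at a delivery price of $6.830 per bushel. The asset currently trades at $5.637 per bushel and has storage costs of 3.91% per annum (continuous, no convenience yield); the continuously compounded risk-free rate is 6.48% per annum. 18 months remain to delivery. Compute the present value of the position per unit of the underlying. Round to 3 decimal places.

Current fair forward for the remaining 18 months: F = S·e^((r + u)·T), (r + u) = 0.0648 + 0.0391 = 0.1039
F = 5.637 · e^(0.1039 × 18/12) = 5.637 × 1.168651 = 6.5877
Value of long forward = (F − K)·e^(−rT) = (6.5877 − 6.830) · e^(−0.0648·18/12)
= -0.2423 × 0.907375 = -0.220
Short position value = −(long value) = $0.220

$0.220 per bushel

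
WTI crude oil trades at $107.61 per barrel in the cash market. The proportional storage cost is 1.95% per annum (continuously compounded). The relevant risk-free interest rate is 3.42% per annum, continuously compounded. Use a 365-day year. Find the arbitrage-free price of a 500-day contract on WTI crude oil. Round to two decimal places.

$115.82 per barrel

Net carry = r + u − y = 0.0342 + 0.0195 − 0.0000 = 0.0537
F = S·e^((r+u−y)T) = 107.61 · e^(0.0537 × 500/365) = 107.61 · e^0.073562
= 107.61 × 1.076335 = $115.82 per barrel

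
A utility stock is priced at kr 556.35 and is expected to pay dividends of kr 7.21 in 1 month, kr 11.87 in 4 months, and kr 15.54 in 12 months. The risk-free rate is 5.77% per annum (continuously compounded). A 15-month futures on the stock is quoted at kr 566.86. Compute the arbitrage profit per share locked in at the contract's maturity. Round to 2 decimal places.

PV(dividends) I = 7.21·e^(−0.0577·1/12) + 11.87·e^(−0.0577·4/12) + 15.54·e^(−0.0577·12/12) = 33.4880
Fair futures F* = (S − I)·e^(rT) = (556.35 − 33.4880)·e^0.072125 = 522.8620 × 1.074790 = 561.9668
Market kr 566.86 > fair 561.9668: forward overpriced → cash-and-carry (borrow at r, buy the stock and collect the dividends, short the forward).
Profit at T = |F_mkt − F*| = |566.86 − 561.9668| = kr 4.89 per share

kr 4.89 per share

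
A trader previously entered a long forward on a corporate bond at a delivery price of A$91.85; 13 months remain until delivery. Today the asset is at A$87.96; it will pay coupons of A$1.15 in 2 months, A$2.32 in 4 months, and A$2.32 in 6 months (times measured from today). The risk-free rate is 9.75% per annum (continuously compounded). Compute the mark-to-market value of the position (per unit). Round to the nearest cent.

PV(remaining coupons) I = 1.15·e^(−0.0975·2/12) + 2.32·e^(−0.0975·4/12) + 2.32·e^(−0.0975·6/12) = 5.5869
Current forward F = (S − I)·e^(rT) = (87.96 − 5.5869)·e^(0.0975·13/12) = 82.3731 × 1.111405 = 91.5499
Value (long) = (F − K)·e^(−rT) = (91.5499 − 91.85) × 0.899762 = -0.2700
Value = -A$0.27

-A$0.27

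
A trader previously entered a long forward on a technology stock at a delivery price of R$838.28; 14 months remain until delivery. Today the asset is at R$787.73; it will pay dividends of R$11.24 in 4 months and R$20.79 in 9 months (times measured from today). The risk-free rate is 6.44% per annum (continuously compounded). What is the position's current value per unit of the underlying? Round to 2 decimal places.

-R$20.69

PV(remaining dividends) I = 11.24·e^(−0.0644·4/12) + 20.79·e^(−0.0644·9/12) = 30.8110
Current forward F = (S − I)·e^(rT) = (787.73 − 30.8110)·e^(0.0644·14/12) = 756.9190 × 1.078028 = 815.9799
Value (long) = (F − K)·e^(−rT) = (815.9799 − 838.28) × 0.927620 = -20.6860
Value = -R$20.69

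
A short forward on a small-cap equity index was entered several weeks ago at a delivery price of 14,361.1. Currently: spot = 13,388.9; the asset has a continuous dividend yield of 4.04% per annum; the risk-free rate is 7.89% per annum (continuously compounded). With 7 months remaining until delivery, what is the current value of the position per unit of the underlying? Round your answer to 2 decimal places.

Current fair forward for the remaining 7 months: F = S·e^((r − q)·T), (r − q) = 0.0789 − 0.0404 = 0.0385
F = 13388.9 · e^(0.0385 × 7/12) = 13388.9 × 1.02271242 = 13692.9943
Value of long forward = (F − K)·e^(−rT) = (13692.9943 − 14361.1) · e^(−0.0789·7/12)
= -668.1057 × 0.95501809 = -638.05
Short position value = −(long value) = 638.05

638.05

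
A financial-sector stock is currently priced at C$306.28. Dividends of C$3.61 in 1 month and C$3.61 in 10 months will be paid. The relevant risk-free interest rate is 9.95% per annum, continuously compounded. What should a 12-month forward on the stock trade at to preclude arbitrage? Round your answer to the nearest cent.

PV(dividends) I = 3.61·e^(−0.0995·1/12) + 3.61·e^(−0.0995·10/12)
I = 3.5802 + 3.3227 = 6.9029
F = (S − I)·e^(rT) = (306.28 − 6.9029) · e^(0.0995·12/12)
= 299.3771 · e^0.099500 = 299.3771 × 1.104618 = C$330.70

C$330.70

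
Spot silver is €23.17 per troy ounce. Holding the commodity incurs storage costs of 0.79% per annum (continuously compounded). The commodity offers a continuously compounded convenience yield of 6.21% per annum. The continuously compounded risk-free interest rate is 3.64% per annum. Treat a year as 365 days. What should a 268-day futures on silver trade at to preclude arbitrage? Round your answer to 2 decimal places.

Net carry = r + u − y = 0.0364 + 0.0079 − 0.0621 = -0.0178
F = S·e^((r+u−y)T) = 23.17 · e^(-0.0178 × 268/365) = 23.17 · e^-0.013070
= 23.17 × 0.987015 = €22.87 per troy ounce

€22.87 per troy ounce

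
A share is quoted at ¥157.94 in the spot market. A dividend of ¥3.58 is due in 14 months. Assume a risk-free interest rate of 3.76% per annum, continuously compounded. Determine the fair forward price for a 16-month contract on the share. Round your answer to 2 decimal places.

PV(dividends) I = 3.58·e^(−0.0376·14/12)
I = 3.4264
F = (S − I)·e^(rT) = (157.94 − 3.4264) · e^(0.0376·16/12)
= 154.5136 · e^0.050133 = 154.5136 × 1.051411 = ¥162.46

¥162.46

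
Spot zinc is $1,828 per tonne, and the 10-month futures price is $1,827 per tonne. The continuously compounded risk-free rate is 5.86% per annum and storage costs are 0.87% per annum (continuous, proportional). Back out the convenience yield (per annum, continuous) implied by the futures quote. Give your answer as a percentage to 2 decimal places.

F = S·e^((r+u−y)T) ⇒ (r+u−y) = ln(F/S)/T
ln(1827/1828) = -0.000547; /T ⇒ -0.000656
y = r + u − ln(F/S)/T = 0.0586 + 0.0087 + 0.000656 = 0.067956
y = 6.80%

6.80%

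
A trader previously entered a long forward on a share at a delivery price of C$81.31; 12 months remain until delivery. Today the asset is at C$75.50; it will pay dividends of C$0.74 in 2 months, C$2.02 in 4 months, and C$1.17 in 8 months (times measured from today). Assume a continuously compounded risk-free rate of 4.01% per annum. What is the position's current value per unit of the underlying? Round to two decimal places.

PV(remaining dividends) I = 0.74·e^(−0.0401·2/12) + 2.02·e^(−0.0401·4/12) + 1.17·e^(−0.0401·8/12) = 3.8674
Current forward F = (S − I)·e^(rT) = (75.50 − 3.8674)·e^(0.0401·12/12) = 71.6326 × 1.040915 = 74.5634
Value (long) = (F − K)·e^(−rT) = (74.5634 − 81.31) × 0.960693 = -6.4814
Value = -C$6.48

-C$6.48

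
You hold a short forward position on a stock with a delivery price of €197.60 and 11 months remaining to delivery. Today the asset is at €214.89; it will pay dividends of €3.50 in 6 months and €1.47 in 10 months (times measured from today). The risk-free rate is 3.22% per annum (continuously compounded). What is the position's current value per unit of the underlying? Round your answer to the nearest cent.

PV(remaining dividends) I = 3.50·e^(−0.0322·6/12) + 1.47·e^(−0.0322·10/12) = 4.8752
Current forward F = (S − I)·e^(rT) = (214.89 − 4.8752)·e^(0.0322·11/12) = 210.0148 × 1.029957 = 216.3062
Value (long) = (F − K)·e^(−rT) = (216.3062 − 197.60) × 0.970915 = 18.1621
Short position value = −(long value) = -€18.16

-€18.16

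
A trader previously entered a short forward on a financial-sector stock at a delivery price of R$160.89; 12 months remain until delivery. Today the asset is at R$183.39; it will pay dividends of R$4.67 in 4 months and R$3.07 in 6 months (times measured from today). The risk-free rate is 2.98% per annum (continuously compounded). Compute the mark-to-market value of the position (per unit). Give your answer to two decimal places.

PV(remaining dividends) I = 4.67·e^(−0.0298·4/12) + 3.07·e^(−0.0298·6/12) = 7.6484
Current forward F = (S − I)·e^(rT) = (183.39 − 7.6484)·e^(0.0298·12/12) = 175.7416 × 1.030248 = 181.0574
Value (long) = (F − K)·e^(−rT) = (181.0574 − 160.89) × 0.970640 = 19.5753
Short position value = −(long value) = -R$19.58

-R$19.58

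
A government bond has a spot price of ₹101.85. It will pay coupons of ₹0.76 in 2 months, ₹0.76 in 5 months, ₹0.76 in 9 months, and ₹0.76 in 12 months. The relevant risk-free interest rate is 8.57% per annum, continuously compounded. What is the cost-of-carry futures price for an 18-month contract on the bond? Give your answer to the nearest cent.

₹112.53

PV(coupons) I = 0.76·e^(−0.0857·2/12) + 0.76·e^(−0.0857·5/12) + 0.76·e^(−0.0857·9/12) + 0.76·e^(−0.0857·12/12)
I = 0.7492 + 0.7333 + 0.7127 + 0.6976 = 2.8928
F = (S − I)·e^(rT) = (101.85 − 2.8928) · e^(0.0857·18/12)
= 98.9572 · e^0.128550 = 98.9572 × 1.137178 = ₹112.53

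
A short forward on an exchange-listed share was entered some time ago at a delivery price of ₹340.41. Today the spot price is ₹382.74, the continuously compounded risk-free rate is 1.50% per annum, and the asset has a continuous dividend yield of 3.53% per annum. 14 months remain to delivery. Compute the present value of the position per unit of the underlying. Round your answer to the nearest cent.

-₹32.79

Current fair forward for the remaining 14 months: F = S·e^((r − q)·T), (r − q) = 0.0150 − 0.0353 = -0.0203
F = 382.74 · e^(-0.0203 × 14/12) = 382.74 × 0.976595 = 373.7820
Value of long forward = (F − K)·e^(−rT) = (373.7820 − 340.41) · e^(−0.0150·14/12)
= 33.3720 × 0.982652 = 32.79
Short position value = −(long value) = -₹32.79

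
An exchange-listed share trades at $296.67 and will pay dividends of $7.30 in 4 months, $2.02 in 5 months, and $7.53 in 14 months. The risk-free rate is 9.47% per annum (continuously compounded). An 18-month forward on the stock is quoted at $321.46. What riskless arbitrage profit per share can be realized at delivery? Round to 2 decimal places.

PV(dividends) I = 7.30·e^(−0.0947·4/12) + 2.02·e^(−0.0947·5/12) + 7.53·e^(−0.0947·14/12) = 15.7574
Fair forward F* = (S − I)·e^(rT) = (296.67 − 15.7574)·e^0.142050 = 280.9126 × 1.152634 = 323.7894
Market $321.46 < fair 323.7894: forward underpriced → reverse cash-and-carry (short the stock, invest proceeds at r, pay the dividends, go long the forward).
Profit at T = |F_mkt − F*| = |321.46 − 323.7894| = $2.33 per share

$2.33 per share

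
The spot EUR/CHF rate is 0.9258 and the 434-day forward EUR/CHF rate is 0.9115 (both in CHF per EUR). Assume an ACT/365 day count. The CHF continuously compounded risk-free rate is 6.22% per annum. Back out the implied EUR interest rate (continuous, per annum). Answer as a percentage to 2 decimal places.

7.53%

F = S·e^((r_CHF − r_EUR)T) ⇒ r_EUR = r_CHF − ln(F/S)/T
ln(0.9115/0.9258) = -0.015567; /(434/365) = -0.013092
r_EUR = 0.0622 + 0.013092 = 0.075292
r_EUR = 7.53%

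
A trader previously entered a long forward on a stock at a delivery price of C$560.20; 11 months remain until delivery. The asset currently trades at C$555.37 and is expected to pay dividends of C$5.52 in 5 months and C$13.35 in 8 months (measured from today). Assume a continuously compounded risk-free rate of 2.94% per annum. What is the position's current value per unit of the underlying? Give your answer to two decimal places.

-C$8.48

PV(remaining dividends) I = 5.52·e^(−0.0294·5/12) + 13.35·e^(−0.0294·8/12) = 18.5437
Current forward F = (S − I)·e^(rT) = (555.37 − 18.5437)·e^(0.0294·11/12) = 536.8263 × 1.027316 = 551.4902
Value (long) = (F − K)·e^(−rT) = (551.4902 − 560.20) × 0.973410 = -8.4782
Value = -C$8.48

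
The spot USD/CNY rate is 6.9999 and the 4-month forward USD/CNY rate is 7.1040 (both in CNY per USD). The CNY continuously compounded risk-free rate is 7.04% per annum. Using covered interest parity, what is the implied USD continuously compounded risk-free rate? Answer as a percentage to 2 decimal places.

2.61%

F = S·e^((r_CNY − r_USD)T) ⇒ r_USD = r_CNY − ln(F/S)/T
ln(7.1040/6.9999) = 0.014762; /(4/12) = 0.044286
r_USD = 0.0704 − 0.044286 = 0.026114
r_USD = 2.61%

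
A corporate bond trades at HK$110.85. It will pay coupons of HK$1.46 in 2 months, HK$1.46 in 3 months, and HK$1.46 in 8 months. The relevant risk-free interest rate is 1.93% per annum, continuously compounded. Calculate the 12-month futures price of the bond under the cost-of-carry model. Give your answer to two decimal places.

PV(coupons) I = 1.46·e^(−0.0193·2/12) + 1.46·e^(−0.0193·3/12) + 1.46·e^(−0.0193·8/12)
I = 1.4553 + 1.4530 + 1.4413 = 4.3496
F = (S − I)·e^(rT) = (110.85 − 4.3496) · e^(0.0193·12/12)
= 106.5004 · e^0.019300 = 106.5004 × 1.019487 = HK$108.58

HK$108.58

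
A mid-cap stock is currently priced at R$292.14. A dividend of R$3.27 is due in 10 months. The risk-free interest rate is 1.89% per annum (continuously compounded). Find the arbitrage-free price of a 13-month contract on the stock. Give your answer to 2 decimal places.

PV(dividends) I = 3.27·e^(−0.0189·10/12)
I = 3.2189
F = (S − I)·e^(rT) = (292.14 − 3.2189) · e^(0.0189·13/12)
= 288.9211 · e^0.020475 = 288.9211 × 1.020686 = R$294.90

R$294.90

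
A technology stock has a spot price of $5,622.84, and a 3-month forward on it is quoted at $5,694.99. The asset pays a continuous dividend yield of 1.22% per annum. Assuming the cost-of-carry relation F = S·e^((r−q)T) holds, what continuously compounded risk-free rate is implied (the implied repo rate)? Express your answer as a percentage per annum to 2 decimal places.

From F = S·e^((r−q)T): (r − q) = ln(F/S)/T
ln(5694.99/5622.84) = ln(1.012832) = 0.012750
(r − q) = 0.012750 / (3/12) = 0.051000
r = ln(F/S)/T + q = 0.051000 + 0.0122 = 0.063200
r = 6.32%

6.32%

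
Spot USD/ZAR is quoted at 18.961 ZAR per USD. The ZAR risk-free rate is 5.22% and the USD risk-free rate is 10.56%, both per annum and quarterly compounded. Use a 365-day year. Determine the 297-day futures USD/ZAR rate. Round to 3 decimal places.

18.170

By covered interest parity, F = S · (1+r_ZAR/4)^(4T) / (1+r_USD/4)^(4T)
= 18.961 × 1.043103 / 1.088512 = 18.961 × 0.958283
F = 18.170 ZAR per USD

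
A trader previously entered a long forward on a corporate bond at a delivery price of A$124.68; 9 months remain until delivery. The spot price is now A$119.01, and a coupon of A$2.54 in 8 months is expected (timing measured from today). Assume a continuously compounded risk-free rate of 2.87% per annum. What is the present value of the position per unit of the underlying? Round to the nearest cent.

-A$5.51

PV(remaining coupons) I = 2.54·e^(−0.0287·8/12) = 2.4919
Current forward F = (S − I)·e^(rT) = (119.01 − 2.4919)·e^(0.0287·9/12) = 116.5181 × 1.021758 = 119.0533
Value (long) = (F − K)·e^(−rT) = (119.0533 − 124.68) × 0.978705 = -5.5069
Value = -A$5.51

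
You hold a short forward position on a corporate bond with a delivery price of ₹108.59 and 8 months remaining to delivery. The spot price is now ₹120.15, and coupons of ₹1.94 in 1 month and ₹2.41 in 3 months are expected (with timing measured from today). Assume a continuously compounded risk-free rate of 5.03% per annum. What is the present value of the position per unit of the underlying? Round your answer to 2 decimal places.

PV(remaining coupons) I = 1.94·e^(−0.0503·1/12) + 2.41·e^(−0.0503·3/12) = 4.3118
Current forward F = (S − I)·e^(rT) = (120.15 − 4.3118)·e^(0.0503·8/12) = 115.8382 × 1.034102 = 119.7885
Value (long) = (F − K)·e^(−rT) = (119.7885 − 108.59) × 0.967023 = 10.8292
Short position value = −(long value) = -₹10.83

-₹10.83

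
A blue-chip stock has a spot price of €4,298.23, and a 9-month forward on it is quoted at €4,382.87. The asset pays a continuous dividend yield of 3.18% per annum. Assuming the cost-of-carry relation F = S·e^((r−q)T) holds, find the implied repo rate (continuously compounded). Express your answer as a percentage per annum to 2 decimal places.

5.78%

From F = S·e^((r−q)T): (r − q) = ln(F/S)/T
ln(4382.87/4298.23) = ln(1.019692) = 0.019501
(r − q) = 0.019501 / (9/12) = 0.026001
r = ln(F/S)/T + q = 0.026001 + 0.0318 = 0.057801
r = 5.78%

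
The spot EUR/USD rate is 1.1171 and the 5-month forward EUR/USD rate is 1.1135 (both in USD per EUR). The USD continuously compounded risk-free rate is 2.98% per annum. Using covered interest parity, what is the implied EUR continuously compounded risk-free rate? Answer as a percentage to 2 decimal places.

F = S·e^((r_USD − r_EUR)T) ⇒ r_EUR = r_USD − ln(F/S)/T
ln(1.1135/1.1171) = -0.003228; /(5/12) = -0.007747
r_EUR = 0.0298 + 0.007747 = 0.037547
r_EUR = 3.75%

3.75%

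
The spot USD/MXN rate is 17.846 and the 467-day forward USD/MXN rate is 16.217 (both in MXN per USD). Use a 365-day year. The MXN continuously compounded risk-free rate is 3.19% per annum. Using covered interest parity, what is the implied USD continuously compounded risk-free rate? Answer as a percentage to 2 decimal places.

10.67%

F = S·e^((r_MXN − r_USD)T) ⇒ r_USD = r_MXN − ln(F/S)/T
ln(16.217/17.846) = -0.095719; /(467/365) = -0.074812
r_USD = 0.0319 + 0.074812 = 0.106712
r_USD = 10.67%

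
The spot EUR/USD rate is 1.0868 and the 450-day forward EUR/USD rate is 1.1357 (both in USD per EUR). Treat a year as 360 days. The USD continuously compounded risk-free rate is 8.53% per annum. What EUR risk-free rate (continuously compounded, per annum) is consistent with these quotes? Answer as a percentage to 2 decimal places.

F = S·e^((r_USD − r_EUR)T) ⇒ r_EUR = r_USD − ln(F/S)/T
ln(1.1357/1.0868) = 0.044012; /(450/360) = 0.035210
r_EUR = 0.0853 − 0.035210 = 0.050090
r_EUR = 5.01%

5.01%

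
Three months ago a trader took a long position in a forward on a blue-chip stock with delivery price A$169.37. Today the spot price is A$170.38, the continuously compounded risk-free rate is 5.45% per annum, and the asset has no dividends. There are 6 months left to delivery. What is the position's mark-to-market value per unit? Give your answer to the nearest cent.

A$5.56

Current fair forward for the remaining 6 months: F = S·e^(r·T), r = 0.0545
F = 170.38 · e^(0.0545 × 6/12) = 170.38 × 1.027625 = 175.0867
Value of long forward = (F − K)·e^(−rT) = (175.0867 − 169.37) · e^(−0.0545·6/12)
= 5.7167 × 0.973118 = 5.56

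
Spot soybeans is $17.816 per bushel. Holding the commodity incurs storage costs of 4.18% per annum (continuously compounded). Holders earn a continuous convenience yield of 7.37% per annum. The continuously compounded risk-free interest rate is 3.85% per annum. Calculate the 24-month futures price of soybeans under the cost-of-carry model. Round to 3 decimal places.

Net carry = r + u − y = 0.0385 + 0.0418 − 0.0737 = 0.0066
F = S·e^((r+u−y)T) = 17.816 · e^(0.0066 × 24/12) = 17.816 · e^0.013200
= 17.816 × 1.013288 = $18.053 per bushel

$18.053 per bushel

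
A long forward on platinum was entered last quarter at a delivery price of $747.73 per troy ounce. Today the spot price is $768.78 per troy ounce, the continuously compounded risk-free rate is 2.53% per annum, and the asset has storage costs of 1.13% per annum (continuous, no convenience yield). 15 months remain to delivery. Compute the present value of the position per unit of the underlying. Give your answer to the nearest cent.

Current fair forward for the remaining 15 months: F = S·e^((r + u)·T), (r + u) = 0.0253 + 0.0113 = 0.0366
F = 768.78 · e^(0.0366 × 15/12) = 768.78 × 1.046813 = 804.7689
Value of long forward = (F − K)·e^(−rT) = (804.7689 − 747.73) · e^(−0.0253·15/12)
= 57.0389 × 0.968870 = 55.26

$55.26 per troy ounce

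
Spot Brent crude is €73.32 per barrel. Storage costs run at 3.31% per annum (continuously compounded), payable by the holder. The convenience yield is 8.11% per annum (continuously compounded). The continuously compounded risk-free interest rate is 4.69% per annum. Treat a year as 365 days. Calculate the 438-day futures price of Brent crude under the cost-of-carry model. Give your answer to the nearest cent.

€73.22 per barrel

Net carry = r + u − y = 0.0469 + 0.0331 − 0.0811 = -0.0011
F = S·e^((r+u−y)T) = 73.32 · e^(-0.0011 × 438/365) = 73.32 · e^-0.001320
= 73.32 × 0.998681 = €73.22 per barrel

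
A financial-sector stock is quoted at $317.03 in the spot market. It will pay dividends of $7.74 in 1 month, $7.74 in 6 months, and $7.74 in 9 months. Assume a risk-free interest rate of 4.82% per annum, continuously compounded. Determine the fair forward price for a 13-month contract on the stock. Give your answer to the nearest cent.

$310.08

PV(dividends) I = 7.74·e^(−0.0482·1/12) + 7.74·e^(−0.0482·6/12) + 7.74·e^(−0.0482·9/12)
I = 7.7090 + 7.5557 + 7.4652 = 22.7299
F = (S − I)·e^(rT) = (317.03 − 22.7299) · e^(0.0482·13/12)
= 294.3001 · e^0.052217 = 294.3001 × 1.053604 = $310.08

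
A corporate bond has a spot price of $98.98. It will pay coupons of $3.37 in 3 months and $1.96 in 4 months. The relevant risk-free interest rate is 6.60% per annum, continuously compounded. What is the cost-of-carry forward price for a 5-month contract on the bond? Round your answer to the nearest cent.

PV(coupons) I = 3.37·e^(−0.0660·3/12) + 1.96·e^(−0.0660·4/12)
I = 3.3149 + 1.9174 = 5.2323
F = (S − I)·e^(rT) = (98.98 − 5.2323) · e^(0.0660·5/12)
= 93.7477 · e^0.027500 = 93.7477 × 1.027882 = $96.36

$96.36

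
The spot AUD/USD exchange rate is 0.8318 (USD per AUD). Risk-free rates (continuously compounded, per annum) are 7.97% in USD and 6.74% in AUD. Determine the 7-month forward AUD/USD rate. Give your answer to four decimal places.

0.8378

F = S·e^((r_USD − r_AUD)T) = 0.8318 · e^((0.0797 − 0.0674) × 7/12)
= 0.8318 · e^0.007175 = 0.8318 × 1.007201
F = 0.8378 USD per AUD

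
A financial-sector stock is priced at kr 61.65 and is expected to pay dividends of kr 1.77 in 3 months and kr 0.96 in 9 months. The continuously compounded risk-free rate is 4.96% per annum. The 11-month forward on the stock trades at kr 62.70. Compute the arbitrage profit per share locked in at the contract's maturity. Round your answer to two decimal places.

kr 0.98 per share

PV(dividends) I = 1.77·e^(−0.0496·3/12) + 0.96·e^(−0.0496·9/12) = 2.6731
Fair forward F* = (S − I)·e^(rT) = (61.65 − 2.6731)·e^0.045467 = 58.9769 × 1.046516 = 61.7203
Market kr 62.70 > fair 61.7203: forward overpriced → cash-and-carry (borrow at r, buy the stock and collect the dividends, short the forward).
Profit at T = |F_mkt − F*| = |62.70 − 61.7203| = kr 0.98 per share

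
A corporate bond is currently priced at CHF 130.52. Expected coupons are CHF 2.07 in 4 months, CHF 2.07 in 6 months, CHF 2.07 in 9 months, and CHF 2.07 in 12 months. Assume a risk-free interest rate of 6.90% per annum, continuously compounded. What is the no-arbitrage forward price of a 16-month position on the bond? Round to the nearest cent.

PV(coupons) I = 2.07·e^(−0.0690·4/12) + 2.07·e^(−0.0690·6/12) + 2.07·e^(−0.0690·9/12) + 2.07·e^(−0.0690·12/12)
I = 2.0229 + 1.9998 + 1.9656 + 1.9320 = 7.9203
F = (S − I)·e^(rT) = (130.52 − 7.9203) · e^(0.0690·16/12)
= 122.5997 · e^0.092000 = 122.5997 × 1.096365 = CHF 134.41

CHF 134.41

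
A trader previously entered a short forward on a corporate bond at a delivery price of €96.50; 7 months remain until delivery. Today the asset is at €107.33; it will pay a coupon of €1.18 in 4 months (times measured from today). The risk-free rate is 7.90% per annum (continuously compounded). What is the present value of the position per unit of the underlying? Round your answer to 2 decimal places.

PV(remaining coupons) I = 1.18·e^(−0.0790·4/12) = 1.1493
Current forward F = (S − I)·e^(rT) = (107.33 − 1.1493)·e^(0.0790·7/12) = 106.1807 × 1.047162 = 111.1884
Value (long) = (F − K)·e^(−rT) = (111.1884 − 96.50) × 0.954962 = 14.0269
Short position value = −(long value) = -€14.03

-€14.03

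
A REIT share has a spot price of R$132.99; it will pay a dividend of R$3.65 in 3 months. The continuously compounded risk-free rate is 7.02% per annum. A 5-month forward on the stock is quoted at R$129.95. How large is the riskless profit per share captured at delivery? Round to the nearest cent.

R$3.29 per share

PV(dividends) I = 3.65·e^(−0.0702·3/12) = 3.5865
Fair forward F* = (S − I)·e^(rT) = (132.99 − 3.5865)·e^0.029250 = 129.4035 × 1.029682 = 133.2445
Market R$129.95 < fair 133.2445: forward underpriced → reverse cash-and-carry (short the stock, invest proceeds at r, pay the dividends, go long the forward).
Profit at T = |F_mkt − F*| = |129.95 − 133.2445| = R$3.29 per share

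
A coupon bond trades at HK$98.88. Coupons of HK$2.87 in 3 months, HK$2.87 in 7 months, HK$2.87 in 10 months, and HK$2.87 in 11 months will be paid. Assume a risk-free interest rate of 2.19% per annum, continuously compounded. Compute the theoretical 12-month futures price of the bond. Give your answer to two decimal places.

PV(coupons) I = 2.87·e^(−0.0219·3/12) + 2.87·e^(−0.0219·7/12) + 2.87·e^(−0.0219·10/12) + 2.87·e^(−0.0219·11/12)
I = 2.8543 + 2.8336 + 2.8181 + 2.8130 = 11.3190
F = (S − I)·e^(rT) = (98.88 − 11.3190) · e^(0.0219·12/12)
= 87.5610 · e^0.021900 = 87.5610 × 1.022142 = HK$89.50

HK$89.50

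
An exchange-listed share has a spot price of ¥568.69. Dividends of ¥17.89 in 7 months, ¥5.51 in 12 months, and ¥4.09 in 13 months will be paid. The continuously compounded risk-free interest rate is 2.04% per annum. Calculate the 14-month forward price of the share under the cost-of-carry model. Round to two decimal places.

PV(dividends) I = 17.89·e^(−0.0204·7/12) + 5.51·e^(−0.0204·12/12) + 4.09·e^(−0.0204·13/12)
I = 17.6784 + 5.3987 + 4.0006 = 27.0777
F = (S − I)·e^(rT) = (568.69 − 27.0777) · e^(0.0204·14/12)
= 541.6123 · e^0.023800 = 541.6123 × 1.024085 = ¥554.66

¥554.66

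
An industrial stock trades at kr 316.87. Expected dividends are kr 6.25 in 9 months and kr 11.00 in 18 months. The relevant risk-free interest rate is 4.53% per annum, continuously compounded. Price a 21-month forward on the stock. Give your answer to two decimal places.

PV(dividends) I = 6.25·e^(−0.0453·9/12) + 11.00·e^(−0.0453·18/12)
I = 6.0412 + 10.2774 = 16.3186
F = (S − I)·e^(rT) = (316.87 − 16.3186) · e^(0.0453·21/12)
= 300.5514 · e^0.079275 = 300.5514 × 1.082502 = kr 325.35

kr 325.35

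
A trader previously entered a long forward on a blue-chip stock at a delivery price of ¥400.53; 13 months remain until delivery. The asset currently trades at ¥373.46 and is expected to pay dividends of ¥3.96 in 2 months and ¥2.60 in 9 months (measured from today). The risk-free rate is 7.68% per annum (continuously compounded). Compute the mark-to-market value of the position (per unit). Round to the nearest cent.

-¥1.46

PV(remaining dividends) I = 3.96·e^(−0.0768·2/12) + 2.60·e^(−0.0768·9/12) = 6.3641
Current forward F = (S − I)·e^(rT) = (373.46 − 6.3641)·e^(0.0768·13/12) = 367.0959 × 1.086759 = 398.9448
Value (long) = (F − K)·e^(−rT) = (398.9448 − 400.53) × 0.920167 = -1.4586
Value = -¥1.46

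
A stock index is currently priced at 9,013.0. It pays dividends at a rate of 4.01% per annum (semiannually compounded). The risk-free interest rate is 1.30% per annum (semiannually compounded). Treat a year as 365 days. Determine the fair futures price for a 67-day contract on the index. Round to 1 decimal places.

F = S · (1+r/2)^(2T) / (1+q/2)^(2T)
= 9013.0 × 1.002381 / 1.007315 = 9013.0 × 0.995102
F = 8,968.9

8,968.9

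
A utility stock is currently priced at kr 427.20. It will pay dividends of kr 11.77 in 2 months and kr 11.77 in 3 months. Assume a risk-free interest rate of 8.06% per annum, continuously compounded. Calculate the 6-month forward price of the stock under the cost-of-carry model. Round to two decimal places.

PV(dividends) I = 11.77·e^(−0.0806·2/12) + 11.77·e^(−0.0806·3/12)
I = 11.6129 + 11.5352 = 23.1481
F = (S − I)·e^(rT) = (427.20 − 23.1481) · e^(0.0806·6/12)
= 404.0519 · e^0.040300 = 404.0519 × 1.041123 = kr 420.67

kr 420.67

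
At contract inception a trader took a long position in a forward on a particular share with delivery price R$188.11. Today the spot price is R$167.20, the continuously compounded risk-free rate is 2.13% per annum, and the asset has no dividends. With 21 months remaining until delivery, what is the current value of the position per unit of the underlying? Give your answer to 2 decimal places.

Current fair forward for the remaining 21 months: F = S·e^(r·T), r = 0.0213
F = 167.20 · e^(0.0213 × 21/12) = 167.20 × 1.037978 = 173.5499
Value of long forward = (F − K)·e^(−rT) = (173.5499 − 188.11) · e^(−0.0213·21/12)
= -14.5601 × 0.963411 = -14.03

-R$14.03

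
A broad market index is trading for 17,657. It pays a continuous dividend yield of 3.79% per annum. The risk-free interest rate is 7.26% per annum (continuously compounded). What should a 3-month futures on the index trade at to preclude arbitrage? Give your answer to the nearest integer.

17,811

F = S·e^((r − q)T) = 17657 · e^((0.0726 − 0.0379) × 3/12)
= 17657 · e^0.008675 = 17657 × 1.008713
F = 17,811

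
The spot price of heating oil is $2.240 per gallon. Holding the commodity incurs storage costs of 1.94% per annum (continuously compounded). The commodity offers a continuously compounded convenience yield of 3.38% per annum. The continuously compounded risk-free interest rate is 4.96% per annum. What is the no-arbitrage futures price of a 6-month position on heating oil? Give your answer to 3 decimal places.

Net carry = r + u − y = 0.0496 + 0.0194 − 0.0338 = 0.0352
F = S·e^((r+u−y)T) = 2.240 · e^(0.0352 × 6/12) = 2.240 · e^0.017600
= 2.240 × 1.017756 = $2.280 per gallon

$2.280 per gallon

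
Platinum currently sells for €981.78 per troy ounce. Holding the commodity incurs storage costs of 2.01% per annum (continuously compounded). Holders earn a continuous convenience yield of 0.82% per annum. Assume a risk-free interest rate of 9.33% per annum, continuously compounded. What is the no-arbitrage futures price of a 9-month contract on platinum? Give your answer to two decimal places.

Net carry = r + u − y = 0.0933 + 0.0201 − 0.0082 = 0.1052
F = S·e^((r+u−y)T) = 981.78 · e^(0.1052 × 9/12) = 981.78 · e^0.078900
= 981.78 × 1.082096 = €1,062.38 per troy ounce

€1,062.38 per troy ounce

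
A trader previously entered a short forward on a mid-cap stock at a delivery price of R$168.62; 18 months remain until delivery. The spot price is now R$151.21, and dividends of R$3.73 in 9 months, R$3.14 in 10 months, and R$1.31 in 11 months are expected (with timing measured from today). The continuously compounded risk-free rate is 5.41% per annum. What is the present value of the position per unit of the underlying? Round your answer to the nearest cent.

PV(remaining dividends) I = 3.73·e^(−0.0541·9/12) + 3.14·e^(−0.0541·10/12) + 1.31·e^(−0.0541·11/12) = 7.8299
Current forward F = (S − I)·e^(rT) = (151.21 − 7.8299)·e^(0.0541·18/12) = 143.3801 × 1.084534 = 155.5006
Value (long) = (F − K)·e^(−rT) = (155.5006 − 168.62) × 0.922055 = -12.0968
Short position value = −(long value) = R$12.10

R$12.10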